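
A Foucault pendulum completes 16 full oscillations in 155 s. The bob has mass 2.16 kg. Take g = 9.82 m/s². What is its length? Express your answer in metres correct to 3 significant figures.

T = 155/16 = 9.688 s.
From T = 2π√(L/g), L = gT²/(4π²) = 9.82 × 9.688²/(4π²) = 23.3 m.

23.3 m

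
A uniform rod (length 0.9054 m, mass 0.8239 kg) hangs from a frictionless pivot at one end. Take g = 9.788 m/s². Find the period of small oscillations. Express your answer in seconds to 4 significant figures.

1.560 s

For a physical pendulum T = 2π√(I/(mgd)), with d = 0.45270 m from pivot to centre of mass.
I_cm = mL²/12 = 0.8239 × 0.9054²/12 = 0.056283 kg·m²; I = I_cm + md² = 0.056283 + 0.8239 × 0.45270² = 0.22513 kg·m².
T = 2π√(0.22513/(0.8239 × 9.788 × 0.45270)) = 1.560 s.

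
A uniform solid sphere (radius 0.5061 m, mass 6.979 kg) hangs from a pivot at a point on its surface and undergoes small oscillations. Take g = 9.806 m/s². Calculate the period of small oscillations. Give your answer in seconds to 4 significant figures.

1.689 s

I_cm = (2/5)mr² = 0.71503 kg·m². The pivot is at distance d = 0.5061 m from the centre of mass.
By the parallel-axis theorem, I = I_cm + md² = 0.71503 + 1.7876 = 2.5026 kg·m².
T = 2π√(I/(mgd)) = 2π√(2.5026/(6.979 × 9.806 × 0.5061)) = 1.689 s.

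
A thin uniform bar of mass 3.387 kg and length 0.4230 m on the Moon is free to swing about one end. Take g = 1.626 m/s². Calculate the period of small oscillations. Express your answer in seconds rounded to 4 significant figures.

2.617 s

For a physical pendulum T = 2π√(I/(mgd)), with d = 0.21150 m from pivot to centre of mass.
I_cm = mL²/12 = 3.387 × 0.4230²/12 = 0.050503 kg·m²; I = I_cm + md² = 0.050503 + 3.387 × 0.21150² = 0.20201 kg·m².
T = 2π√(0.20201/(3.387 × 1.626 × 0.21150)) = 2.617 s.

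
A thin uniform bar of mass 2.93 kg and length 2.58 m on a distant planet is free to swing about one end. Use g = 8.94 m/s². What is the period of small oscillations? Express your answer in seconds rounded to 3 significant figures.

For a physical pendulum T = 2π√(I/(mgd)), with d = 1.290 m from pivot to centre of mass.
I_cm = mL²/12 = 2.93 × 2.58²/12 = 1.625 kg·m²; I = I_cm + md² = 1.625 + 2.93 × 1.290² = 6.501 kg·m².
T = 2π√(6.501/(2.93 × 8.94 × 1.290)) = 2.76 s.

2.76 s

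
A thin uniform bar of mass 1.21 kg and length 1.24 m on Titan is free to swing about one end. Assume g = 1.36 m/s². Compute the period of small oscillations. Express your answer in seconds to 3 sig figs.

For a physical pendulum T = 2π√(I/(mgd)), with d = 0.6200 m from pivot to centre of mass.
I_cm = mL²/12 = 1.21 × 1.24²/12 = 0.1550 kg·m²; I = I_cm + md² = 0.1550 + 1.21 × 0.6200² = 0.6202 kg·m².
T = 2π√(0.6202/(1.21 × 1.36 × 0.6200)) = 4.90 s.

4.90 s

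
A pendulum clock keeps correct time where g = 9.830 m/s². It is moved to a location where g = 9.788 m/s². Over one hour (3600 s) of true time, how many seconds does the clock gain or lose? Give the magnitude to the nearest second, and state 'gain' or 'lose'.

The clock's period scales as T ∝ 1/√g, so T'/T = √(9.830/9.788) = 1.00214.
In 3600 s of true time the clock registers 3600/1.00214 = 3592.3 s, so it loses 8 s.

lose 8 s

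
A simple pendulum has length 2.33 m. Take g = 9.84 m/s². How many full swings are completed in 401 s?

131

T = 2π√(L/g) = 2π√(2.33/9.84) = 3.057 s.
Number of complete oscillations = ⌊401/3.057⌋ = ⌊131.2⌋ = 131.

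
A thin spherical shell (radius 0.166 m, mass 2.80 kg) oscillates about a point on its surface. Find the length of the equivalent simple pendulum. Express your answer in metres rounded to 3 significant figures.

The equivalent simple-pendulum length is L_eq = I/(md), where I is about the pivot and d = 0.1660 m.
I_cm = (2/3)mR² = 0.05144 kg·m², so I = I_cm + md² = 0.05144 + 0.07716 = 0.1286 kg·m².
L_eq = 0.1286/(2.80 × 0.1660) = 0.277 m.

0.277 m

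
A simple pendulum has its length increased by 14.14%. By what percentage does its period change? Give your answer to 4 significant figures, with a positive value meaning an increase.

6.836%

T ∝ √L, so T'/T = √(1.1414) = 1.0684.
Percentage change in T = (1.0684 − 1) × 100% = 6.836%.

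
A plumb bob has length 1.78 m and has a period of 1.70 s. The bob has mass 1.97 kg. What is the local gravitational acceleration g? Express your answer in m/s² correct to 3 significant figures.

24.3 m/s²

From T = 2π√(L/g), g = 4π²L/T² = 4π² × 1.78/1.700² = 24.3 m/s².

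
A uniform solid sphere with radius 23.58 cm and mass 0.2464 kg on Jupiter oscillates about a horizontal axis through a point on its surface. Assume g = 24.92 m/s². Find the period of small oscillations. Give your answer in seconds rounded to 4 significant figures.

I_cm = (2/5)mr² = 0.0054801 kg·m². The pivot is at distance d = 0.2358 m from the centre of mass.
By the parallel-axis theorem, I = I_cm + md² = 0.0054801 + 0.013700 = 0.019180 kg·m².
T = 2π√(I/(mgd)) = 2π√(0.019180/(0.2464 × 24.92 × 0.2358)) = 0.7232 s.

0.7232 s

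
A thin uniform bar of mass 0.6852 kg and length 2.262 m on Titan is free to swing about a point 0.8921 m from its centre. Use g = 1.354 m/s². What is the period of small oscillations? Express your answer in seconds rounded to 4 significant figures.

For a physical pendulum T = 2π√(I/(mgd)), with d = 0.89210 m from pivot to centre of mass.
I_cm = mL²/12 = 0.6852 × 2.262²/12 = 0.29216 kg·m²; I = I_cm + md² = 0.29216 + 0.6852 × 0.89210² = 0.83747 kg·m².
T = 2π√(0.83747/(0.6852 × 1.354 × 0.89210)) = 6.320 s.

6.320 s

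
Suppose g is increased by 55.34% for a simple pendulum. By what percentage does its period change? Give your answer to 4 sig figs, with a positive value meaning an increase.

T ∝ 1/√g, so T'/T = 1/√(1.5534) = 0.80234.
Percentage change in T = (0.80234 − 1) × 100% = -19.77%.

-19.77%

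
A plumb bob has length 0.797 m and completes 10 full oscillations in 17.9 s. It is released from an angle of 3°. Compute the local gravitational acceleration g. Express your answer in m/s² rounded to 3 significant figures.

T = 17.9/10 = 1.790 s.
From T = 2π√(L/g), g = 4π²L/T² = 4π² × 0.797/1.790² = 9.82 m/s².

9.82 m/s²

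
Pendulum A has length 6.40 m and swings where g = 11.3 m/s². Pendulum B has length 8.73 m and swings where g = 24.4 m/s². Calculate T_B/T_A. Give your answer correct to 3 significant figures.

T = 2π√(L/g), so T_B/T_A = √((L_B/g_B)/(L_A/g_A)) = √((8.73/24.4)/(6.40/11.3)) = 0.795.

0.795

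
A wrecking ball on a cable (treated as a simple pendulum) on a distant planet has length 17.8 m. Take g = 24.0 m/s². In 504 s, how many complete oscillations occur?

93

T = 2π√(L/g) = 2π√(17.8/24.0) = 5.411 s.
Number of complete oscillations = ⌊504/5.411⌋ = ⌊93.14⌋ = 93.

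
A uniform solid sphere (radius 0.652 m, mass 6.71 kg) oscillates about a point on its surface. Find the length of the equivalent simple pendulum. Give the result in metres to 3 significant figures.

The equivalent simple-pendulum length is L_eq = I/(md), where I is about the pivot and d = 0.6520 m.
I_cm = (2/5)mR² = 1.141 kg·m², so I = I_cm + md² = 1.141 + 2.852 = 3.993 kg·m².
L_eq = 3.993/(6.71 × 0.6520) = 0.913 m.

0.913 m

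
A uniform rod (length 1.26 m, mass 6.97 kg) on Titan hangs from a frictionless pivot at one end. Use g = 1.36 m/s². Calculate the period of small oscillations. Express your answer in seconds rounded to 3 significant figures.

For a physical pendulum T = 2π√(I/(mgd)), with d = 0.6300 m from pivot to centre of mass.
I_cm = mL²/12 = 6.97 × 1.26²/12 = 0.9221 kg·m²; I = I_cm + md² = 0.9221 + 6.97 × 0.6300² = 3.689 kg·m².
T = 2π√(3.689/(6.97 × 1.36 × 0.6300)) = 4.94 s.

4.94 s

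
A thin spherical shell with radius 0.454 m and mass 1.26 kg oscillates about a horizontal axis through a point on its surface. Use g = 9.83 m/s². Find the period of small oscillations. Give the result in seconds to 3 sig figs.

I_cm = (2/3)mr² = 0.1731 kg·m². The pivot is at distance d = 0.454 m from the centre of mass.
By the parallel-axis theorem, I = I_cm + md² = 0.1731 + 0.2597 = 0.4328 kg·m².
T = 2π√(I/(mgd)) = 2π√(0.4328/(1.26 × 9.83 × 0.454)) = 1.74 s.

1.74 s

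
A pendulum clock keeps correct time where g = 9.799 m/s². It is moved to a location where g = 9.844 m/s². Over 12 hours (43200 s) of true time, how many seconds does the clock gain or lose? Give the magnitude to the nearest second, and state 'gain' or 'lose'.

The clock's period scales as T ∝ 1/√g, so T'/T = √(9.799/9.844) = 0.997712.
In 43200 s of true time the clock registers 43200/0.997712 = 43299.1 s, so it gains 99 s.

gain 99 s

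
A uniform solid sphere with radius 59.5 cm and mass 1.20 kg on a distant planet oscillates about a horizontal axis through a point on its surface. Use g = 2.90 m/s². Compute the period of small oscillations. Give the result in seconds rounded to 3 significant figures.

3.37 s

I_cm = (2/5)mr² = 0.1699 kg·m². The pivot is at distance d = 0.595 m from the centre of mass.
By the parallel-axis theorem, I = I_cm + md² = 0.1699 + 0.4248 = 0.5948 kg·m².
T = 2π√(I/(mgd)) = 2π√(0.5948/(1.20 × 2.90 × 0.595)) = 3.37 s.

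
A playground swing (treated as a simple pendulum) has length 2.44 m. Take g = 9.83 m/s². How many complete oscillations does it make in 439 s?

T = 2π√(L/g) = 2π√(2.44/9.83) = 3.130 s.
Number of complete oscillations = ⌊439/3.130⌋ = ⌊140.2⌋ = 140.

140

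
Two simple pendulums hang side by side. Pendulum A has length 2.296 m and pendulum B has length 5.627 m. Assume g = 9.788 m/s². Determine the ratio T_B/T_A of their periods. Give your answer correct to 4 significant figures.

1.565

T ∝ √L, so T_B/T_A = √(L_B/L_A) = √(5.627/2.296) = 1.565.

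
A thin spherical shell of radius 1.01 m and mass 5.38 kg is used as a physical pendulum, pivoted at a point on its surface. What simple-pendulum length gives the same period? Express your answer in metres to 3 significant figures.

The equivalent simple-pendulum length is L_eq = I/(md), where I is about the pivot and d = 1.010 m.
I_cm = (2/3)mR² = 3.659 kg·m², so I = I_cm + md² = 3.659 + 5.488 = 9.147 kg·m².
L_eq = 9.147/(5.38 × 1.010) = 1.68 m.

1.68 m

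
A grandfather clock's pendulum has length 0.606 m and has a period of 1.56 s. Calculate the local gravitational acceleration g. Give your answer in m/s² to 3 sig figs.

From T = 2π√(L/g), g = 4π²L/T² = 4π² × 0.606/1.560² = 9.83 m/s².

9.83 m/s²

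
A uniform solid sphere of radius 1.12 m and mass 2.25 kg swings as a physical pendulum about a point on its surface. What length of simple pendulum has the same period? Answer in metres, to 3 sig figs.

1.57 m

The equivalent simple-pendulum length is L_eq = I/(md), where I is about the pivot and d = 1.120 m.
I_cm = (2/5)mR² = 1.129 kg·m², so I = I_cm + md² = 1.129 + 2.822 = 3.951 kg·m².
L_eq = 3.951/(2.25 × 1.120) = 1.57 m.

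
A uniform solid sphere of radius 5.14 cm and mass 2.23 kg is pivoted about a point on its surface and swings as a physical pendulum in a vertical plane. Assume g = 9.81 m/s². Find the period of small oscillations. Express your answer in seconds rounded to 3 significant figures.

0.538 s

I_cm = (2/5)mr² = 0.002357 kg·m². The pivot is at distance d = 0.0514 m from the centre of mass.
By the parallel-axis theorem, I = I_cm + md² = 0.002357 + 0.005892 = 0.008248 kg·m².
T = 2π√(I/(mgd)) = 2π√(0.008248/(2.23 × 9.81 × 0.0514)) = 0.538 s.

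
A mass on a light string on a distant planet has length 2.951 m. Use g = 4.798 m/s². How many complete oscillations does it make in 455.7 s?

92

T = 2π√(L/g) = 2π√(2.951/4.798) = 4.9276 s.
Number of complete oscillations = ⌊455.7/4.9276⌋ = ⌊92.479⌋ = 92.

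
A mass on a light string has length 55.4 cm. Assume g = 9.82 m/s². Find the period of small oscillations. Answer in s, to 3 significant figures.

1.49 s

T = 2π√(L/g) = 2π√(0.554/9.82) = 2π × 0.2375 = 1.49 s.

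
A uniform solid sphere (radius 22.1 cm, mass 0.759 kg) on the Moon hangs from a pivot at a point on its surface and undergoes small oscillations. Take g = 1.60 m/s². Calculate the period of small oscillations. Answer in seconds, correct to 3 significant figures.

2.76 s

I_cm = (2/5)mr² = 0.01483 kg·m². The pivot is at distance d = 0.221 m from the centre of mass.
By the parallel-axis theorem, I = I_cm + md² = 0.01483 + 0.03707 = 0.05190 kg·m².
T = 2π√(I/(mgd)) = 2π√(0.05190/(0.759 × 1.60 × 0.221)) = 2.76 s.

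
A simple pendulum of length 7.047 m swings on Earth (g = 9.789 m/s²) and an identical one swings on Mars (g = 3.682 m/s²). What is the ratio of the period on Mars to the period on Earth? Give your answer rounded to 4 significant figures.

1.631

T ∝ 1/√g, so T₂/T₁ = √(g₁/g₂) = √(9.789/3.682) = 1.631.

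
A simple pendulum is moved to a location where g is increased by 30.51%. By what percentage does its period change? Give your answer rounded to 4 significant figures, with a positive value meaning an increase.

T ∝ 1/√g, so T'/T = 1/√(1.3051) = 0.87534.
Percentage change in T = (0.87534 − 1) × 100% = -12.47%.

-12.47%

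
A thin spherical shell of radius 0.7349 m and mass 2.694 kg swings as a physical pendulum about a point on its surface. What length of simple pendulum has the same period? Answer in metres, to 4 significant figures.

The equivalent simple-pendulum length is L_eq = I/(md), where I is about the pivot and d = 0.73490 m.
I_cm = (2/3)mR² = 0.96998 kg·m², so I = I_cm + md² = 0.96998 + 1.4550 = 2.4250 kg·m².
L_eq = 2.4250/(2.694 × 0.73490) = 1.225 m.

1.225 m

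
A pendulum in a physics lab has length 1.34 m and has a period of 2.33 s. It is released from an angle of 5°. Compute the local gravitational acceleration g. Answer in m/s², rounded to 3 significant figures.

From T = 2π√(L/g), g = 4π²L/T² = 4π² × 1.34/2.330² = 9.74 m/s².

9.74 m/s²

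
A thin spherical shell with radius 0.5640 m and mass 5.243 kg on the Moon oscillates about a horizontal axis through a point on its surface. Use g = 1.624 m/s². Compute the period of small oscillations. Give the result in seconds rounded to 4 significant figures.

I_cm = (2/3)mr² = 1.1119 kg·m². The pivot is at distance d = 0.5640 m from the centre of mass.
By the parallel-axis theorem, I = I_cm + md² = 1.1119 + 1.6678 = 2.7796 kg·m².
T = 2π√(I/(mgd)) = 2π√(2.7796/(5.243 × 1.624 × 0.5640)) = 4.780 s.

4.780 s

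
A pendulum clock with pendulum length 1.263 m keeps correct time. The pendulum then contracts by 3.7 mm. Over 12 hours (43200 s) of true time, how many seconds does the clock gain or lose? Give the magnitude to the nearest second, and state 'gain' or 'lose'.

gain 63 s

T ∝ √L, so T'/T = √(1.25930/1.263) = 0.998534.
In 43200 s of true time the clock registers 43200/0.998534 = 43263.4 s, so it gains 63 s.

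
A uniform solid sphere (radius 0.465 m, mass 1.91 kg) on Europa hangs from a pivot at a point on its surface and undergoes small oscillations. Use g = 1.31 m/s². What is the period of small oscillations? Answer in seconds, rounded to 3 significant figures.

I_cm = (2/5)mr² = 0.1652 kg·m². The pivot is at distance d = 0.465 m from the centre of mass.
By the parallel-axis theorem, I = I_cm + md² = 0.1652 + 0.4130 = 0.5782 kg·m².
T = 2π√(I/(mgd)) = 2π√(0.5782/(1.91 × 1.31 × 0.465)) = 4.43 s.

4.43 s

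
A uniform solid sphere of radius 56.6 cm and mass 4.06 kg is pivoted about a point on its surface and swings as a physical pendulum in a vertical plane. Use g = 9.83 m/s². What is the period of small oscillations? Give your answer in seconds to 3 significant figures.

I_cm = (2/5)mr² = 0.5203 kg·m². The pivot is at distance d = 0.566 m from the centre of mass.
By the parallel-axis theorem, I = I_cm + md² = 0.5203 + 1.301 = 1.821 kg·m².
T = 2π√(I/(mgd)) = 2π√(1.821/(4.06 × 9.83 × 0.566)) = 1.78 s.

1.78 s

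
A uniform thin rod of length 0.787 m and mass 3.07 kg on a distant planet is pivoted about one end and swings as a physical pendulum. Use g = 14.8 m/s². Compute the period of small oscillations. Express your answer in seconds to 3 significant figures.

1.18 s

For a physical pendulum T = 2π√(I/(mgd)), with d = 0.3935 m from pivot to centre of mass.
I_cm = mL²/12 = 3.07 × 0.787²/12 = 0.1585 kg·m²; I = I_cm + md² = 0.1585 + 3.07 × 0.3935² = 0.6338 kg·m².
T = 2π√(0.6338/(3.07 × 14.8 × 0.3935)) = 1.18 s.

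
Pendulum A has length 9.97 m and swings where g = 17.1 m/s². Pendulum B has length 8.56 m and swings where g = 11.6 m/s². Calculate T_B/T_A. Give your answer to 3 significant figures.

T = 2π√(L/g), so T_B/T_A = √((L_B/g_B)/(L_A/g_A)) = √((8.56/11.6)/(9.97/17.1)) = 1.13.

1.13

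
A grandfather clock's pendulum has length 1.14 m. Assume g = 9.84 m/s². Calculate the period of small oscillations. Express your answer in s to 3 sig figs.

T = 2π√(L/g) = 2π√(1.14/9.84) = 2π × 0.3404 = 2.14 s.

2.14 s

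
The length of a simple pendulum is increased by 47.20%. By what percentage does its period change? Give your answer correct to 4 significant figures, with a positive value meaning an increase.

21.33%

T ∝ √L, so T'/T = √(1.4720) = 1.2133.
Percentage change in T = (1.2133 − 1) × 100% = 21.33%.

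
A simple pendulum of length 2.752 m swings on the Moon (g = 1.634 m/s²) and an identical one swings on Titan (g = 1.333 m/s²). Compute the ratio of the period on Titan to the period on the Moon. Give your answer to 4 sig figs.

1.107

T ∝ 1/√g, so T₂/T₁ = √(g₁/g₂) = √(1.634/1.333) = 1.107.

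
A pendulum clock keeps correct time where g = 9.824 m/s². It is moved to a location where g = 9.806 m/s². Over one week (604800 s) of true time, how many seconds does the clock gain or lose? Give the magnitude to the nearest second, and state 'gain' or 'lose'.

lose 554 s

The clock's period scales as T ∝ 1/√g, so T'/T = √(9.824/9.806) = 1.00092.
In 604800 s of true time the clock registers 604800/1.00092 = 604245.7 s, so it loses 554 s.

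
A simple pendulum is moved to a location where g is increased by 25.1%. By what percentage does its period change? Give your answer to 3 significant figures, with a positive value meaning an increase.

-10.6%

T ∝ 1/√g, so T'/T = 1/√(1.251) = 0.8941.
Percentage change in T = (0.8941 − 1) × 100% = -10.6%.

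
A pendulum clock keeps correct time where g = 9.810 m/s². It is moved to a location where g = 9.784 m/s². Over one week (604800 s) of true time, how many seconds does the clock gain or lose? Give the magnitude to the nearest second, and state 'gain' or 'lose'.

The clock's period scales as T ∝ 1/√g, so T'/T = √(9.810/9.784) = 1.00133.
In 604800 s of true time the clock registers 604800/1.00133 = 603998.0 s, so it loses 802 s.

lose 802 s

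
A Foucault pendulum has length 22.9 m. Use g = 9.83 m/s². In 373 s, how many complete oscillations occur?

38

T = 2π√(L/g) = 2π√(22.9/9.83) = 9.590 s.
Number of complete oscillations = ⌊373/9.590⌋ = ⌊38.89⌋ = 38.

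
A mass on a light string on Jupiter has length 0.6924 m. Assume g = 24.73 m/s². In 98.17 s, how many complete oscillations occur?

T = 2π√(L/g) = 2π√(0.6924/24.73) = 1.0513 s.
Number of complete oscillations = ⌊98.17/1.0513⌋ = ⌊93.375⌋ = 93.

93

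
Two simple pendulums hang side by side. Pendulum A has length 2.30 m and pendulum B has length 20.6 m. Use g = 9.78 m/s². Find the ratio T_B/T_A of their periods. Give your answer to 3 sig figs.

2.99

T ∝ √L, so T_B/T_A = √(L_B/L_A) = √(20.6/2.30) = 2.99.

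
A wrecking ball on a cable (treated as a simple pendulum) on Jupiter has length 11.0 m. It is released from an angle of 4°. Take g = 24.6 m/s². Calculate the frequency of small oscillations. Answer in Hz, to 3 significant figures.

0.238 Hz

T = 2π√(L/g) = 2π√(11.0/24.6) = 4.202 s, so f = 1/T = 0.238 Hz.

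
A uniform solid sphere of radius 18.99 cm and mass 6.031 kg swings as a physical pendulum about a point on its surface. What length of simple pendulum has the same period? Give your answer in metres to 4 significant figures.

The equivalent simple-pendulum length is L_eq = I/(md), where I is about the pivot and d = 0.18990 m.
I_cm = (2/5)mR² = 0.086996 kg·m², so I = I_cm + md² = 0.086996 + 0.21749 = 0.30449 kg·m².
L_eq = 0.30449/(6.031 × 0.18990) = 0.2659 m.

0.2659 m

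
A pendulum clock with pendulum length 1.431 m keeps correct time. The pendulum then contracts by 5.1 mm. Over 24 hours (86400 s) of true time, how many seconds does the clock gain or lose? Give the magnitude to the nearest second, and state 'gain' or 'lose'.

gain 154 s

T ∝ √L, so T'/T = √(1.42590/1.431) = 0.998216.
In 86400 s of true time the clock registers 86400/0.998216 = 86554.4 s, so it gains 154 s.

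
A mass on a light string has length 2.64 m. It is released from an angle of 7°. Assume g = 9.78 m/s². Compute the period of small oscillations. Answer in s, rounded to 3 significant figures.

T = 2π√(L/g) = 2π√(2.64/9.78) = 2π × 0.5196 = 3.26 s.

3.26 s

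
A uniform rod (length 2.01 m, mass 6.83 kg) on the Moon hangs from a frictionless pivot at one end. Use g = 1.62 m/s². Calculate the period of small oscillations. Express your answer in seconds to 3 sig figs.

For a physical pendulum T = 2π√(I/(mgd)), with d = 1.005 m from pivot to centre of mass.
I_cm = mL²/12 = 6.83 × 2.01²/12 = 2.299 kg·m²; I = I_cm + md² = 2.299 + 6.83 × 1.005² = 9.198 kg·m².
T = 2π√(9.198/(6.83 × 1.62 × 1.005)) = 5.71 s.

5.71 s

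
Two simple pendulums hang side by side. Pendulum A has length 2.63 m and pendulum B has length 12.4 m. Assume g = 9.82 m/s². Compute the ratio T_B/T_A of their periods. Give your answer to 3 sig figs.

T ∝ √L, so T_B/T_A = √(L_B/L_A) = √(12.4/2.63) = 2.17.

2.17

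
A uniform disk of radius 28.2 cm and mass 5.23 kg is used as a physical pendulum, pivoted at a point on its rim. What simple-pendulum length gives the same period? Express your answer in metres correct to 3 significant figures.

0.423 m

The equivalent simple-pendulum length is L_eq = I/(md), where I is about the pivot and d = 0.2820 m.
I_cm = ½mR² = 0.2080 kg·m², so I = I_cm + md² = 0.2080 + 0.4159 = 0.6239 kg·m².
L_eq = 0.6239/(5.23 × 0.2820) = 0.423 m.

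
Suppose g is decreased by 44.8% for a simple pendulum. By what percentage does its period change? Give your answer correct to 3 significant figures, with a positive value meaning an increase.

T ∝ 1/√g, so T'/T = 1/√(0.5520) = 1.346.
Percentage change in T = (1.346 − 1) × 100% = 34.6%.

34.6%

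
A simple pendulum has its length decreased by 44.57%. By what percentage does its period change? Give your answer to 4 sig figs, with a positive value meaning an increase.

T ∝ √L, so T'/T = √(0.55430) = 0.74451.
Percentage change in T = (0.74451 − 1) × 100% = -25.55%.

-25.55%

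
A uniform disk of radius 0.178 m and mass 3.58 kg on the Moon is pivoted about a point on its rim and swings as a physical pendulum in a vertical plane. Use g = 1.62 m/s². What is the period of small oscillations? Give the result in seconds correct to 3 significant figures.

2.55 s

I_cm = ½mr² = 0.05671 kg·m². The pivot is at distance d = 0.178 m from the centre of mass.
By the parallel-axis theorem, I = I_cm + md² = 0.05671 + 0.1134 = 0.1701 kg·m².
T = 2π√(I/(mgd)) = 2π√(0.1701/(3.58 × 1.62 × 0.178)) = 2.55 s.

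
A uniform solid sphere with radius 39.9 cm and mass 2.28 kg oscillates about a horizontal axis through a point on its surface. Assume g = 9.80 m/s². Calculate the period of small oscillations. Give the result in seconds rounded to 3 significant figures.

1.50 s

I_cm = (2/5)mr² = 0.1452 kg·m². The pivot is at distance d = 0.399 m from the centre of mass.
By the parallel-axis theorem, I = I_cm + md² = 0.1452 + 0.3630 = 0.5082 kg·m².
T = 2π√(I/(mgd)) = 2π√(0.5082/(2.28 × 9.80 × 0.399)) = 1.50 s.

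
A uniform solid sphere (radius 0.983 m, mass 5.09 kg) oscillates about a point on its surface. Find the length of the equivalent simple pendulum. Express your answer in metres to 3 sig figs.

The equivalent simple-pendulum length is L_eq = I/(md), where I is about the pivot and d = 0.9830 m.
I_cm = (2/5)mR² = 1.967 kg·m², so I = I_cm + md² = 1.967 + 4.918 = 6.886 kg·m².
L_eq = 6.886/(5.09 × 0.9830) = 1.38 m.

1.38 m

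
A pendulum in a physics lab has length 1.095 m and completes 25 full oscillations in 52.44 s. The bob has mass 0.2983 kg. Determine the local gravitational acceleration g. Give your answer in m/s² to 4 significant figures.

9.825 m/s²

T = 52.44/25 = 2.0976 s.
From T = 2π√(L/g), g = 4π²L/T² = 4π² × 1.095/2.0976² = 9.825 m/s².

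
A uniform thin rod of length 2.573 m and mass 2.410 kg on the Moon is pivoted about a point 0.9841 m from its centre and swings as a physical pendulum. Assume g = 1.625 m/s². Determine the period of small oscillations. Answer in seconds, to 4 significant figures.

6.126 s

For a physical pendulum T = 2π√(I/(mgd)), with d = 0.98410 m from pivot to centre of mass.
I_cm = mL²/12 = 2.410 × 2.573²/12 = 1.3296 kg·m²; I = I_cm + md² = 1.3296 + 2.410 × 0.98410² = 3.6636 kg·m².
T = 2π√(3.6636/(2.410 × 1.625 × 0.98410)) = 6.126 s.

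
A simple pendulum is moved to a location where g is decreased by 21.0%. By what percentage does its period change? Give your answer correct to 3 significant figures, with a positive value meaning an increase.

T ∝ 1/√g, so T'/T = 1/√(0.7900) = 1.125.
Percentage change in T = (1.125 − 1) × 100% = 12.5%.

12.5%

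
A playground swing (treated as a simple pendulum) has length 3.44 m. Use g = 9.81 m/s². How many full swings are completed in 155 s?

T = 2π√(L/g) = 2π√(3.44/9.81) = 3.721 s.
Number of complete oscillations = ⌊155/3.721⌋ = ⌊41.66⌋ = 41.

41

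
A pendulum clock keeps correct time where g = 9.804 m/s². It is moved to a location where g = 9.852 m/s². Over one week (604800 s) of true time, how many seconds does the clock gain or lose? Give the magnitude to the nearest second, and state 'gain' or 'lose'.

gain 1479 s

The clock's period scales as T ∝ 1/√g, so T'/T = √(9.804/9.852) = 0.997561.
In 604800 s of true time the clock registers 604800/0.997561 = 606278.7 s, so it gains 1479 s.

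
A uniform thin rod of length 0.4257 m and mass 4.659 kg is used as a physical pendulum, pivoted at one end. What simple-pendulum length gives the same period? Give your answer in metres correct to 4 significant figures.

0.2838 m

The equivalent simple-pendulum length is L_eq = I/(md), where I is about the pivot and d = 0.21285 m.
I_cm = (1/12)mL² = 0.070359 kg·m², so I = I_cm + md² = 0.070359 + 0.21108 = 0.28144 kg·m².
L_eq = 0.28144/(4.659 × 0.21285) = 0.2838 m.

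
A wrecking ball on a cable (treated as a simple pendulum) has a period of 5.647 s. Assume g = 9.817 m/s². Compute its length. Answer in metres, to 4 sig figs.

From T = 2π√(L/g), L = gT²/(4π²) = 9.817 × 5.6470²/(4π²) = 7.930 m.

7.930 m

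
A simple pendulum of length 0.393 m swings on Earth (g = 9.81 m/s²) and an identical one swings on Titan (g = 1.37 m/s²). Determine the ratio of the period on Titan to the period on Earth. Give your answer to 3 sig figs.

T ∝ 1/√g, so T₂/T₁ = √(g₁/g₂) = √(9.81/1.37) = 2.68.

2.68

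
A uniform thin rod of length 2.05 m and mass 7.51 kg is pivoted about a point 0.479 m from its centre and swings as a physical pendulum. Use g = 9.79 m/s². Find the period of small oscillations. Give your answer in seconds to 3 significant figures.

2.21 s

For a physical pendulum T = 2π√(I/(mgd)), with d = 0.4790 m from pivot to centre of mass.
I_cm = mL²/12 = 7.51 × 2.05²/12 = 2.630 kg·m²; I = I_cm + md² = 2.630 + 7.51 × 0.4790² = 4.353 kg·m².
T = 2π√(4.353/(7.51 × 9.79 × 0.4790)) = 2.21 s.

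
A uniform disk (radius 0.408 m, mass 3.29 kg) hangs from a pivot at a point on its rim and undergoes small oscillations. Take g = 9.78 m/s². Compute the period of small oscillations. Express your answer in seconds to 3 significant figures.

1.57 s

I_cm = ½mr² = 0.2738 kg·m². The pivot is at distance d = 0.408 m from the centre of mass.
By the parallel-axis theorem, I = I_cm + md² = 0.2738 + 0.5477 = 0.8215 kg·m².
T = 2π√(I/(mgd)) = 2π√(0.8215/(3.29 × 9.78 × 0.408)) = 1.57 s.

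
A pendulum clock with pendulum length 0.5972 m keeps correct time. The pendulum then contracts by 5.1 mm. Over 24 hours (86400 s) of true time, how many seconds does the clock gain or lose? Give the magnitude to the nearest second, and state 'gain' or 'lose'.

gain 371 s

T ∝ √L, so T'/T = √(0.59210/0.5972) = 0.995721.
In 86400 s of true time the clock registers 86400/0.995721 = 86771.3 s, so it gains 371 s.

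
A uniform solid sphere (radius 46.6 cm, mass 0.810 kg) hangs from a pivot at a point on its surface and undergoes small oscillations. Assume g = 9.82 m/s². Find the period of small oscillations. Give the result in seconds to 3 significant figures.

I_cm = (2/5)mr² = 0.07036 kg·m². The pivot is at distance d = 0.466 m from the centre of mass.
By the parallel-axis theorem, I = I_cm + md² = 0.07036 + 0.1759 = 0.2463 kg·m².
T = 2π√(I/(mgd)) = 2π√(0.2463/(0.810 × 9.82 × 0.466)) = 1.62 s.

1.62 s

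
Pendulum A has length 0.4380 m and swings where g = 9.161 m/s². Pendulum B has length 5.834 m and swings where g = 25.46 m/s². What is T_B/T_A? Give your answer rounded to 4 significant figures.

2.189

T = 2π√(L/g), so T_B/T_A = √((L_B/g_B)/(L_A/g_A)) = √((5.834/25.46)/(0.4380/9.161)) = 2.189.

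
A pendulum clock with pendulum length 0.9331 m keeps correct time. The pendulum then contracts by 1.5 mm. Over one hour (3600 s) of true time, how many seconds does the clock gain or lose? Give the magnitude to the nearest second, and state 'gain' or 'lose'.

gain 3 s

T ∝ √L, so T'/T = √(0.93160/0.9331) = 0.999196.
In 3600 s of true time the clock registers 3600/0.999196 = 3602.9 s, so it gains 3 s.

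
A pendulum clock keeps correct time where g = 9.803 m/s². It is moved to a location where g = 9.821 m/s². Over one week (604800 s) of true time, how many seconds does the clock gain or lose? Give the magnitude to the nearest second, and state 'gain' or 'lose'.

The clock's period scales as T ∝ 1/√g, so T'/T = √(9.803/9.821) = 0.999083.
In 604800 s of true time the clock registers 604800/0.999083 = 605355.0 s, so it gains 555 s.

gain 555 s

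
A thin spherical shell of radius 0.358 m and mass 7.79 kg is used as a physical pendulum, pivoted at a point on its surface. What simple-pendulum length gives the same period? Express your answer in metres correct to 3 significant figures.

0.597 m

The equivalent simple-pendulum length is L_eq = I/(md), where I is about the pivot and d = 0.3580 m.
I_cm = (2/3)mR² = 0.6656 kg·m², so I = I_cm + md² = 0.6656 + 0.9984 = 1.664 kg·m².
L_eq = 1.664/(7.79 × 0.3580) = 0.597 m.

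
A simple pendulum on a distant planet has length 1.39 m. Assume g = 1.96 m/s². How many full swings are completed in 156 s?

T = 2π√(L/g) = 2π√(1.39/1.96) = 5.291 s.
Number of complete oscillations = ⌊156/5.291⌋ = ⌊29.48⌋ = 29.

29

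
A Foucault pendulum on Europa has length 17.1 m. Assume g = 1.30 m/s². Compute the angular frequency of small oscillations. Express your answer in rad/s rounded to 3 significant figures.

0.276 rad/s

ω = √(g/L) = √(1.30/17.1) = 0.276 rad/s.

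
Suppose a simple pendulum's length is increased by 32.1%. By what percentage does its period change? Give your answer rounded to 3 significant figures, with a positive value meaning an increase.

14.9%

T ∝ √L, so T'/T = √(1.321) = 1.149.
Percentage change in T = (1.149 − 1) × 100% = 14.9%.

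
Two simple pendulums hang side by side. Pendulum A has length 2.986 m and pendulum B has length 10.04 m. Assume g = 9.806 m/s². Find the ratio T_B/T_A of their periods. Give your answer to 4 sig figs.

T ∝ √L, so T_B/T_A = √(L_B/L_A) = √(10.04/2.986) = 1.834.

1.834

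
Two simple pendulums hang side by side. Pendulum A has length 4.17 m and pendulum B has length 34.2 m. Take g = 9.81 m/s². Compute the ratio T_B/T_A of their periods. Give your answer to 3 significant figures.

2.86

T ∝ √L, so T_B/T_A = √(L_B/L_A) = √(34.2/4.17) = 2.86.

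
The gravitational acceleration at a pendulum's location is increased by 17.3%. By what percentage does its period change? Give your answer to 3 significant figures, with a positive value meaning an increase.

T ∝ 1/√g, so T'/T = 1/√(1.173) = 0.9233.
Percentage change in T = (0.9233 − 1) × 100% = -7.67%.

-7.67%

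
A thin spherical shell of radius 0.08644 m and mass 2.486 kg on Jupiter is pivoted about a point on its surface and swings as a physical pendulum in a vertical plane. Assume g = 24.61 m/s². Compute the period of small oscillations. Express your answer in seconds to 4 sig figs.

0.4807 s

I_cm = (2/3)mr² = 0.012383 kg·m². The pivot is at distance d = 0.08644 m from the centre of mass.
By the parallel-axis theorem, I = I_cm + md² = 0.012383 + 0.018575 = 0.030958 kg·m².
T = 2π√(I/(mgd)) = 2π√(0.030958/(2.486 × 24.61 × 0.08644)) = 0.4807 s.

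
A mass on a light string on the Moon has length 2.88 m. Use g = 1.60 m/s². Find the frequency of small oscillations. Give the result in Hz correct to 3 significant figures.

0.119 Hz

T = 2π√(L/g) = 2π√(2.88/1.60) = 8.430 s, so f = 1/T = 0.119 Hz.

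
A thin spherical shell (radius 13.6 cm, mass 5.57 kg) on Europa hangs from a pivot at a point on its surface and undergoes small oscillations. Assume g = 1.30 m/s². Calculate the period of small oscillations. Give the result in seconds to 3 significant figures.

I_cm = (2/3)mr² = 0.06868 kg·m². The pivot is at distance d = 0.136 m from the centre of mass.
By the parallel-axis theorem, I = I_cm + md² = 0.06868 + 0.1030 = 0.1717 kg·m².
T = 2π√(I/(mgd)) = 2π√(0.1717/(5.57 × 1.30 × 0.136)) = 2.62 s.

2.62 s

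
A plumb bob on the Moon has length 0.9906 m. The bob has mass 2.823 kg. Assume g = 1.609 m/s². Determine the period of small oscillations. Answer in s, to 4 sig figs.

T = 2π√(L/g) = 2π√(0.9906/1.609) = 2π × 0.78464 = 4.930 s.

4.930 s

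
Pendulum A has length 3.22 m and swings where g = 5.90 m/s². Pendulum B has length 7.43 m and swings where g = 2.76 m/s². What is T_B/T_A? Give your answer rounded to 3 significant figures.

T = 2π√(L/g), so T_B/T_A = √((L_B/g_B)/(L_A/g_A)) = √((7.43/2.76)/(3.22/5.90)) = 2.22.

2.22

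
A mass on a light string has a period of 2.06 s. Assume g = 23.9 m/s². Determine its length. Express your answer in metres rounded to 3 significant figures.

From T = 2π√(L/g), L = gT²/(4π²) = 23.9 × 2.060²/(4π²) = 2.57 m.

2.57 m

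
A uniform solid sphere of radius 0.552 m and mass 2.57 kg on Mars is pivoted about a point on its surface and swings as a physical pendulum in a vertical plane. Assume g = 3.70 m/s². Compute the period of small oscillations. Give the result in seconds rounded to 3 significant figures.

2.87 s

I_cm = (2/5)mr² = 0.3132 kg·m². The pivot is at distance d = 0.552 m from the centre of mass.
By the parallel-axis theorem, I = I_cm + md² = 0.3132 + 0.7831 = 1.096 kg·m².
T = 2π√(I/(mgd)) = 2π√(1.096/(2.57 × 3.70 × 0.552)) = 2.87 s.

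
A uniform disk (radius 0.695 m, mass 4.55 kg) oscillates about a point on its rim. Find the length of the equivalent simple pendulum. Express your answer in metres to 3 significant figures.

1.04 m

The equivalent simple-pendulum length is L_eq = I/(md), where I is about the pivot and d = 0.6950 m.
I_cm = ½mR² = 1.099 kg·m², so I = I_cm + md² = 1.099 + 2.198 = 3.297 kg·m².
L_eq = 3.297/(4.55 × 0.6950) = 1.04 m.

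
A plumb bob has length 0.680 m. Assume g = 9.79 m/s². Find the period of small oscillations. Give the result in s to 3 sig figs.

1.66 s

T = 2π√(L/g) = 2π√(0.680/9.79) = 2π × 0.2636 = 1.66 s.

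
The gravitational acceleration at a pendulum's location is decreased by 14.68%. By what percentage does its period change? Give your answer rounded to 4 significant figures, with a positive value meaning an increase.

8.262%

T ∝ 1/√g, so T'/T = 1/√(0.85320) = 1.0826.
Percentage change in T = (1.0826 − 1) × 100% = 8.262%.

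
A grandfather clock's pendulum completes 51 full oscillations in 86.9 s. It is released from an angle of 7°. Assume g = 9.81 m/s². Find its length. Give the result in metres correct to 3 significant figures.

0.721 m

T = 86.9/51 = 1.704 s.
From T = 2π√(L/g), L = gT²/(4π²) = 9.81 × 1.704²/(4π²) = 0.721 m.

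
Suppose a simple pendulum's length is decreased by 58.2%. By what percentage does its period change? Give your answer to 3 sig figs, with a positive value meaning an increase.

-35.3%

T ∝ √L, so T'/T = √(0.4180) = 0.6465.
Percentage change in T = (0.6465 − 1) × 100% = -35.3%.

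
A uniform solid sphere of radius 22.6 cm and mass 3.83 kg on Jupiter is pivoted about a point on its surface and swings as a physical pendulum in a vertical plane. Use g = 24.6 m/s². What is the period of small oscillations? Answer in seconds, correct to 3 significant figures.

0.713 s

I_cm = (2/5)mr² = 0.07825 kg·m². The pivot is at distance d = 0.226 m from the centre of mass.
By the parallel-axis theorem, I = I_cm + md² = 0.07825 + 0.1956 = 0.2739 kg·m².
T = 2π√(I/(mgd)) = 2π√(0.2739/(3.83 × 24.6 × 0.226)) = 0.713 s.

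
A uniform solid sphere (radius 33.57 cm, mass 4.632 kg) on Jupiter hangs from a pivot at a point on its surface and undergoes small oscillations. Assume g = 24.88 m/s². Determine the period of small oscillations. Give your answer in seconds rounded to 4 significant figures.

I_cm = (2/5)mr² = 0.20880 kg·m². The pivot is at distance d = 0.3357 m from the centre of mass.
By the parallel-axis theorem, I = I_cm + md² = 0.20880 + 0.52200 = 0.73080 kg·m².
T = 2π√(I/(mgd)) = 2π√(0.73080/(4.632 × 24.88 × 0.3357)) = 0.8636 s.

0.8636 s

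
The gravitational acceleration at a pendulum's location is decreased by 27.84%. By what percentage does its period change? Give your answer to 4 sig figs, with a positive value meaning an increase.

T ∝ 1/√g, so T'/T = 1/√(0.72160) = 1.1772.
Percentage change in T = (1.1772 − 1) × 100% = 17.72%.

17.72%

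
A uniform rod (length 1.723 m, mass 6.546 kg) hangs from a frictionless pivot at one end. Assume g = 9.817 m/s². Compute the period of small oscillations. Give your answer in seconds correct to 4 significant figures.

For a physical pendulum T = 2π√(I/(mgd)), with d = 0.86150 m from pivot to centre of mass.
I_cm = mL²/12 = 6.546 × 1.723²/12 = 1.6194 kg·m²; I = I_cm + md² = 1.6194 + 6.546 × 0.86150² = 6.4778 kg·m².
T = 2π√(6.4778/(6.546 × 9.817 × 0.86150)) = 2.149 s.

2.149 s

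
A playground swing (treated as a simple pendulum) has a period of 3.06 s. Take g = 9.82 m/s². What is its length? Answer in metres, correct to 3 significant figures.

2.33 m

From T = 2π√(L/g), L = gT²/(4π²) = 9.82 × 3.060²/(4π²) = 2.33 m.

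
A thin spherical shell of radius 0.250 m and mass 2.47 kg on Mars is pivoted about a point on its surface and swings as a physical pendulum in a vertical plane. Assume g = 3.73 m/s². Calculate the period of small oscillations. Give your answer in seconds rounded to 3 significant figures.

2.10 s

I_cm = (2/3)mr² = 0.1029 kg·m². The pivot is at distance d = 0.250 m from the centre of mass.
By the parallel-axis theorem, I = I_cm + md² = 0.1029 + 0.1544 = 0.2573 kg·m².
T = 2π√(I/(mgd)) = 2π√(0.2573/(2.47 × 3.73 × 0.250)) = 2.10 s.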